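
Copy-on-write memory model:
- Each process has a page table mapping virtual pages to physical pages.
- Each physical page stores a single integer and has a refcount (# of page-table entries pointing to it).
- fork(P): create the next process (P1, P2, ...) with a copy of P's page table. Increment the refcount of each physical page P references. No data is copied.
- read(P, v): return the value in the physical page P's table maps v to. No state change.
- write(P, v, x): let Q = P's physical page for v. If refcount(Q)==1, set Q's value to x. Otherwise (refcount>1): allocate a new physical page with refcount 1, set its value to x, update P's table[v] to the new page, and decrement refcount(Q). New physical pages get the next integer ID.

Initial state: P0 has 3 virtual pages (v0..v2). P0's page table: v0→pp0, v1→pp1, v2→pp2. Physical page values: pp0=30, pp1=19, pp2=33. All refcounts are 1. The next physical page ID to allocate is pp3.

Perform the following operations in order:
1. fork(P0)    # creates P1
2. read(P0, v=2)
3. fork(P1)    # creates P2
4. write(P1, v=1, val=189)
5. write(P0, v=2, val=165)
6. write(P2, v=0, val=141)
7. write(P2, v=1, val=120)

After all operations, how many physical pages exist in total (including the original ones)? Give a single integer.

Answer: 7

Derivation:
Op 1: fork(P0) -> P1. 3 ppages; refcounts: pp0:2 pp1:2 pp2:2
Op 2: read(P0, v2) -> 33. No state change.
Op 3: fork(P1) -> P2. 3 ppages; refcounts: pp0:3 pp1:3 pp2:3
Op 4: write(P1, v1, 189). refcount(pp1)=3>1 -> COPY to pp3. 4 ppages; refcounts: pp0:3 pp1:2 pp2:3 pp3:1
Op 5: write(P0, v2, 165). refcount(pp2)=3>1 -> COPY to pp4. 5 ppages; refcounts: pp0:3 pp1:2 pp2:2 pp3:1 pp4:1
Op 6: write(P2, v0, 141). refcount(pp0)=3>1 -> COPY to pp5. 6 ppages; refcounts: pp0:2 pp1:2 pp2:2 pp3:1 pp4:1 pp5:1
Op 7: write(P2, v1, 120). refcount(pp1)=2>1 -> COPY to pp6. 7 ppages; refcounts: pp0:2 pp1:1 pp2:2 pp3:1 pp4:1 pp5:1 pp6:1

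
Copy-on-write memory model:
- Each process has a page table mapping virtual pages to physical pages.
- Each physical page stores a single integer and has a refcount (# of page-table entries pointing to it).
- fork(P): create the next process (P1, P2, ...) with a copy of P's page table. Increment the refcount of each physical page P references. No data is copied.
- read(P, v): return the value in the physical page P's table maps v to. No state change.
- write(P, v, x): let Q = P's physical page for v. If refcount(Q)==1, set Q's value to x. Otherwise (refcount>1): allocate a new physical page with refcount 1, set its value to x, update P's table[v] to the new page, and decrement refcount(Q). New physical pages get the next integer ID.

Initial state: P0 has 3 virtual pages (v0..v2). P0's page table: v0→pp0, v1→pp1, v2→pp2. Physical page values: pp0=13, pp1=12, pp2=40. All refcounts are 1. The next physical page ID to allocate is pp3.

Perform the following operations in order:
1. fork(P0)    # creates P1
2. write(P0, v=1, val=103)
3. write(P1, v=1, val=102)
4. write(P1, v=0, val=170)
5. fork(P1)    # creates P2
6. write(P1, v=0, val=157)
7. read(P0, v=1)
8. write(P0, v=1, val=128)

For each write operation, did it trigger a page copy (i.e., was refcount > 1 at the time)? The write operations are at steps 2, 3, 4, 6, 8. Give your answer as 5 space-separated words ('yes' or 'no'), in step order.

Op 1: fork(P0) -> P1. 3 ppages; refcounts: pp0:2 pp1:2 pp2:2
Op 2: write(P0, v1, 103). refcount(pp1)=2>1 -> COPY to pp3. 4 ppages; refcounts: pp0:2 pp1:1 pp2:2 pp3:1
Op 3: write(P1, v1, 102). refcount(pp1)=1 -> write in place. 4 ppages; refcounts: pp0:2 pp1:1 pp2:2 pp3:1
Op 4: write(P1, v0, 170). refcount(pp0)=2>1 -> COPY to pp4. 5 ppages; refcounts: pp0:1 pp1:1 pp2:2 pp3:1 pp4:1
Op 5: fork(P1) -> P2. 5 ppages; refcounts: pp0:1 pp1:2 pp2:3 pp3:1 pp4:2
Op 6: write(P1, v0, 157). refcount(pp4)=2>1 -> COPY to pp5. 6 ppages; refcounts: pp0:1 pp1:2 pp2:3 pp3:1 pp4:1 pp5:1
Op 7: read(P0, v1) -> 103. No state change.
Op 8: write(P0, v1, 128). refcount(pp3)=1 -> write in place. 6 ppages; refcounts: pp0:1 pp1:2 pp2:3 pp3:1 pp4:1 pp5:1

yes no yes yes no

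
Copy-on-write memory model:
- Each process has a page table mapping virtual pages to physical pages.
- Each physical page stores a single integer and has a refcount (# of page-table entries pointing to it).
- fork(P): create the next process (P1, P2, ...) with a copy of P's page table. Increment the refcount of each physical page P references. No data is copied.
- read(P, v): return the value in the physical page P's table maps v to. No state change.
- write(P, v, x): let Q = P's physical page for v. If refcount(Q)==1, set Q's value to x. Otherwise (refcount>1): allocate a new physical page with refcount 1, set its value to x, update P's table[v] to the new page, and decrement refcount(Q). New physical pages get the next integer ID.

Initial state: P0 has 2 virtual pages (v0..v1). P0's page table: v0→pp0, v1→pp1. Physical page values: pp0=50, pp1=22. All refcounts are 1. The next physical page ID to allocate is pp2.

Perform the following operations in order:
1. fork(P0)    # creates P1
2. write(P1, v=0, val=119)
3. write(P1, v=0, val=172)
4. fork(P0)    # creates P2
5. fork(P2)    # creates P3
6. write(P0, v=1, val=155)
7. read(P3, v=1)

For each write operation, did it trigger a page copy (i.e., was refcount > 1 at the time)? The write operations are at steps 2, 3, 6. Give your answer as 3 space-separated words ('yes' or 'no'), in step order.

Op 1: fork(P0) -> P1. 2 ppages; refcounts: pp0:2 pp1:2
Op 2: write(P1, v0, 119). refcount(pp0)=2>1 -> COPY to pp2. 3 ppages; refcounts: pp0:1 pp1:2 pp2:1
Op 3: write(P1, v0, 172). refcount(pp2)=1 -> write in place. 3 ppages; refcounts: pp0:1 pp1:2 pp2:1
Op 4: fork(P0) -> P2. 3 ppages; refcounts: pp0:2 pp1:3 pp2:1
Op 5: fork(P2) -> P3. 3 ppages; refcounts: pp0:3 pp1:4 pp2:1
Op 6: write(P0, v1, 155). refcount(pp1)=4>1 -> COPY to pp3. 4 ppages; refcounts: pp0:3 pp1:3 pp2:1 pp3:1
Op 7: read(P3, v1) -> 22. No state change.

yes no yes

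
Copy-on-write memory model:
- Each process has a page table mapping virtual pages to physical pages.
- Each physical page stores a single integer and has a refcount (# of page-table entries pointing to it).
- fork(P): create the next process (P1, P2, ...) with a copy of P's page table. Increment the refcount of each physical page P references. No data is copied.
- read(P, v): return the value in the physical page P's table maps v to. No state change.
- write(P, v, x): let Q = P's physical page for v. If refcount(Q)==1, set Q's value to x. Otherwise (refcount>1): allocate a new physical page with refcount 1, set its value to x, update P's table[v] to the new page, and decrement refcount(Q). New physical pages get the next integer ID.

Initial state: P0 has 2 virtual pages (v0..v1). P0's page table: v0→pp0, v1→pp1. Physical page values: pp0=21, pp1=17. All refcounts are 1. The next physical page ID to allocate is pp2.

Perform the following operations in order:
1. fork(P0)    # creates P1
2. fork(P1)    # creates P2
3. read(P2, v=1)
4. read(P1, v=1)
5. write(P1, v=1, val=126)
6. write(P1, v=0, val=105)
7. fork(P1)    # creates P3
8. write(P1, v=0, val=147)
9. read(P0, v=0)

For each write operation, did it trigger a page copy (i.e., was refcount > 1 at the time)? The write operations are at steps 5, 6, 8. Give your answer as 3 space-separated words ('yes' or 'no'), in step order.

Op 1: fork(P0) -> P1. 2 ppages; refcounts: pp0:2 pp1:2
Op 2: fork(P1) -> P2. 2 ppages; refcounts: pp0:3 pp1:3
Op 3: read(P2, v1) -> 17. No state change.
Op 4: read(P1, v1) -> 17. No state change.
Op 5: write(P1, v1, 126). refcount(pp1)=3>1 -> COPY to pp2. 3 ppages; refcounts: pp0:3 pp1:2 pp2:1
Op 6: write(P1, v0, 105). refcount(pp0)=3>1 -> COPY to pp3. 4 ppages; refcounts: pp0:2 pp1:2 pp2:1 pp3:1
Op 7: fork(P1) -> P3. 4 ppages; refcounts: pp0:2 pp1:2 pp2:2 pp3:2
Op 8: write(P1, v0, 147). refcount(pp3)=2>1 -> COPY to pp4. 5 ppages; refcounts: pp0:2 pp1:2 pp2:2 pp3:1 pp4:1
Op 9: read(P0, v0) -> 21. No state change.

yes yes yes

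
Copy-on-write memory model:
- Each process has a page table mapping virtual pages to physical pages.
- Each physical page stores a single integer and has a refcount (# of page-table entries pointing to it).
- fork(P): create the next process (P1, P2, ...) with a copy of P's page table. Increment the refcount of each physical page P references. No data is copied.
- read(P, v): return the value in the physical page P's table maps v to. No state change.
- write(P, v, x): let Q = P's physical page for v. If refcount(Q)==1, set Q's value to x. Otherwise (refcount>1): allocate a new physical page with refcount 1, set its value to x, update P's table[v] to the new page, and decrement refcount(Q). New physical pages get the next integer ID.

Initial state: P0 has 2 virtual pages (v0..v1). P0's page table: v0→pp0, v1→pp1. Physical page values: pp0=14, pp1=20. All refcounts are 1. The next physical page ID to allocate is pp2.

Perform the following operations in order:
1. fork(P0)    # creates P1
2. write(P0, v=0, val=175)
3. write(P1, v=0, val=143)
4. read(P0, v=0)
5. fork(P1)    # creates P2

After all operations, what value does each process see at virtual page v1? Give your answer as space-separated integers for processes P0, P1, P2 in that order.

Answer: 20 20 20

Derivation:
Op 1: fork(P0) -> P1. 2 ppages; refcounts: pp0:2 pp1:2
Op 2: write(P0, v0, 175). refcount(pp0)=2>1 -> COPY to pp2. 3 ppages; refcounts: pp0:1 pp1:2 pp2:1
Op 3: write(P1, v0, 143). refcount(pp0)=1 -> write in place. 3 ppages; refcounts: pp0:1 pp1:2 pp2:1
Op 4: read(P0, v0) -> 175. No state change.
Op 5: fork(P1) -> P2. 3 ppages; refcounts: pp0:2 pp1:3 pp2:1
P0: v1 -> pp1 = 20
P1: v1 -> pp1 = 20
P2: v1 -> pp1 = 20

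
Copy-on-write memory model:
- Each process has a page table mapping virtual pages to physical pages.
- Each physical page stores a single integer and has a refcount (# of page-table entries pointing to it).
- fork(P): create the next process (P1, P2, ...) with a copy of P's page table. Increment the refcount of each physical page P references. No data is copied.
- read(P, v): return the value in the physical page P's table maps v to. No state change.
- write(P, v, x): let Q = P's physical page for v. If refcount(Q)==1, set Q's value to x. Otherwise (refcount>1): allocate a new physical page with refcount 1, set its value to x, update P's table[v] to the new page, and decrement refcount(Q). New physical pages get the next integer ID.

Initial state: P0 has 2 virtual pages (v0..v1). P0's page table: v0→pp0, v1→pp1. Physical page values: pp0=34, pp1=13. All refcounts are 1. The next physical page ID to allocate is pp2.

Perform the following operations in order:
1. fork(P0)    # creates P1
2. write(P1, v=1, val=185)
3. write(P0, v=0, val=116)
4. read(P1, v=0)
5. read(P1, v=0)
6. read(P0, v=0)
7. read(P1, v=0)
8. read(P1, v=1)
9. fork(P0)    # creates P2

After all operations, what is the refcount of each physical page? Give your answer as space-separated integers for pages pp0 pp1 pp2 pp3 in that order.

Op 1: fork(P0) -> P1. 2 ppages; refcounts: pp0:2 pp1:2
Op 2: write(P1, v1, 185). refcount(pp1)=2>1 -> COPY to pp2. 3 ppages; refcounts: pp0:2 pp1:1 pp2:1
Op 3: write(P0, v0, 116). refcount(pp0)=2>1 -> COPY to pp3. 4 ppages; refcounts: pp0:1 pp1:1 pp2:1 pp3:1
Op 4: read(P1, v0) -> 34. No state change.
Op 5: read(P1, v0) -> 34. No state change.
Op 6: read(P0, v0) -> 116. No state change.
Op 7: read(P1, v0) -> 34. No state change.
Op 8: read(P1, v1) -> 185. No state change.
Op 9: fork(P0) -> P2. 4 ppages; refcounts: pp0:1 pp1:2 pp2:1 pp3:2

Answer: 1 2 1 2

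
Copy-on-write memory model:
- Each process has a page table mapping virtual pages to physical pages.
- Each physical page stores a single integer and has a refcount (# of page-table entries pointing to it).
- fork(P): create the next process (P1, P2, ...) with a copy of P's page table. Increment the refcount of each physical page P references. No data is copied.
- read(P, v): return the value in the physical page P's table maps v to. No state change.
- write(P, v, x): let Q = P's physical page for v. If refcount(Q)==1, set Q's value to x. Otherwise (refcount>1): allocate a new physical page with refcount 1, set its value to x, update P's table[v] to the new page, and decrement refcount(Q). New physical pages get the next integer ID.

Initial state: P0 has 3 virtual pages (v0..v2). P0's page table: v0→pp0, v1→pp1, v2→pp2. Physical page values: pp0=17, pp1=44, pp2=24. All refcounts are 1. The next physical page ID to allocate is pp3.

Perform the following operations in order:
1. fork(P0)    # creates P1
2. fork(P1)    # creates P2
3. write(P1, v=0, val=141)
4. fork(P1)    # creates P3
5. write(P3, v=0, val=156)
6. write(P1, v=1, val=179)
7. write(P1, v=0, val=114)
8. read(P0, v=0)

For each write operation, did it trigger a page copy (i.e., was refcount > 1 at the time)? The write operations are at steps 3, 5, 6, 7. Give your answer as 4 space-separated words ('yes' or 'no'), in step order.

Op 1: fork(P0) -> P1. 3 ppages; refcounts: pp0:2 pp1:2 pp2:2
Op 2: fork(P1) -> P2. 3 ppages; refcounts: pp0:3 pp1:3 pp2:3
Op 3: write(P1, v0, 141). refcount(pp0)=3>1 -> COPY to pp3. 4 ppages; refcounts: pp0:2 pp1:3 pp2:3 pp3:1
Op 4: fork(P1) -> P3. 4 ppages; refcounts: pp0:2 pp1:4 pp2:4 pp3:2
Op 5: write(P3, v0, 156). refcount(pp3)=2>1 -> COPY to pp4. 5 ppages; refcounts: pp0:2 pp1:4 pp2:4 pp3:1 pp4:1
Op 6: write(P1, v1, 179). refcount(pp1)=4>1 -> COPY to pp5. 6 ppages; refcounts: pp0:2 pp1:3 pp2:4 pp3:1 pp4:1 pp5:1
Op 7: write(P1, v0, 114). refcount(pp3)=1 -> write in place. 6 ppages; refcounts: pp0:2 pp1:3 pp2:4 pp3:1 pp4:1 pp5:1
Op 8: read(P0, v0) -> 17. No state change.

yes yes yes no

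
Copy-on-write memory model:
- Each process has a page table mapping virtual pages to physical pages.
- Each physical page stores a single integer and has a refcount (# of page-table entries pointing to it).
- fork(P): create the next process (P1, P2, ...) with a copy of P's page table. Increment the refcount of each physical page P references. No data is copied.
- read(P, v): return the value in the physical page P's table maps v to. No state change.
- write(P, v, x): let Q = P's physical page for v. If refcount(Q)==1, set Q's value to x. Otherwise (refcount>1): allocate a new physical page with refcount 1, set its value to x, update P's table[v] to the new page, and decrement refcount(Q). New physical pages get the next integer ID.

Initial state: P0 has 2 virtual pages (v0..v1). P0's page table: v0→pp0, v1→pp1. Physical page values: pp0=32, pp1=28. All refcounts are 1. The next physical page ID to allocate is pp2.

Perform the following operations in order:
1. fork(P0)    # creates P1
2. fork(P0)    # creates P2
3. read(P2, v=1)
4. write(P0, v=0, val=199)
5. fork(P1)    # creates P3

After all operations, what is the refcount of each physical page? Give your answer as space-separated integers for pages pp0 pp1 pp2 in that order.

Answer: 3 4 1

Derivation:
Op 1: fork(P0) -> P1. 2 ppages; refcounts: pp0:2 pp1:2
Op 2: fork(P0) -> P2. 2 ppages; refcounts: pp0:3 pp1:3
Op 3: read(P2, v1) -> 28. No state change.
Op 4: write(P0, v0, 199). refcount(pp0)=3>1 -> COPY to pp2. 3 ppages; refcounts: pp0:2 pp1:3 pp2:1
Op 5: fork(P1) -> P3. 3 ppages; refcounts: pp0:3 pp1:4 pp2:1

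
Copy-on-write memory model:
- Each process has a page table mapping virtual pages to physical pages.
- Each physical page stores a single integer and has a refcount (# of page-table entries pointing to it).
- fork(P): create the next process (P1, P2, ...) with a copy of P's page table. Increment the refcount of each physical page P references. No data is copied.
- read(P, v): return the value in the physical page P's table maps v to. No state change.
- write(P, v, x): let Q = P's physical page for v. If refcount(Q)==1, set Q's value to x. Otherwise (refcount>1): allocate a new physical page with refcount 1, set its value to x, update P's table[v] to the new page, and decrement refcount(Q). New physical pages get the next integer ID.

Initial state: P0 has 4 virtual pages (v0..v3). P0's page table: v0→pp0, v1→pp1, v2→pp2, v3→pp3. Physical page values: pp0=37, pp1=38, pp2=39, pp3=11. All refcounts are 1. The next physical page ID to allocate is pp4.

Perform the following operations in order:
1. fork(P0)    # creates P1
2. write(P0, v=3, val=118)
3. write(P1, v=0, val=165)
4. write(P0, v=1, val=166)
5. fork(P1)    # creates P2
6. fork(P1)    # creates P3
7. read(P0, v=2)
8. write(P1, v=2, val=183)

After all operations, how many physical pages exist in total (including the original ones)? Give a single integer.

Answer: 8

Derivation:
Op 1: fork(P0) -> P1. 4 ppages; refcounts: pp0:2 pp1:2 pp2:2 pp3:2
Op 2: write(P0, v3, 118). refcount(pp3)=2>1 -> COPY to pp4. 5 ppages; refcounts: pp0:2 pp1:2 pp2:2 pp3:1 pp4:1
Op 3: write(P1, v0, 165). refcount(pp0)=2>1 -> COPY to pp5. 6 ppages; refcounts: pp0:1 pp1:2 pp2:2 pp3:1 pp4:1 pp5:1
Op 4: write(P0, v1, 166). refcount(pp1)=2>1 -> COPY to pp6. 7 ppages; refcounts: pp0:1 pp1:1 pp2:2 pp3:1 pp4:1 pp5:1 pp6:1
Op 5: fork(P1) -> P2. 7 ppages; refcounts: pp0:1 pp1:2 pp2:3 pp3:2 pp4:1 pp5:2 pp6:1
Op 6: fork(P1) -> P3. 7 ppages; refcounts: pp0:1 pp1:3 pp2:4 pp3:3 pp4:1 pp5:3 pp6:1
Op 7: read(P0, v2) -> 39. No state change.
Op 8: write(P1, v2, 183). refcount(pp2)=4>1 -> COPY to pp7. 8 ppages; refcounts: pp0:1 pp1:3 pp2:3 pp3:3 pp4:1 pp5:3 pp6:1 pp7:1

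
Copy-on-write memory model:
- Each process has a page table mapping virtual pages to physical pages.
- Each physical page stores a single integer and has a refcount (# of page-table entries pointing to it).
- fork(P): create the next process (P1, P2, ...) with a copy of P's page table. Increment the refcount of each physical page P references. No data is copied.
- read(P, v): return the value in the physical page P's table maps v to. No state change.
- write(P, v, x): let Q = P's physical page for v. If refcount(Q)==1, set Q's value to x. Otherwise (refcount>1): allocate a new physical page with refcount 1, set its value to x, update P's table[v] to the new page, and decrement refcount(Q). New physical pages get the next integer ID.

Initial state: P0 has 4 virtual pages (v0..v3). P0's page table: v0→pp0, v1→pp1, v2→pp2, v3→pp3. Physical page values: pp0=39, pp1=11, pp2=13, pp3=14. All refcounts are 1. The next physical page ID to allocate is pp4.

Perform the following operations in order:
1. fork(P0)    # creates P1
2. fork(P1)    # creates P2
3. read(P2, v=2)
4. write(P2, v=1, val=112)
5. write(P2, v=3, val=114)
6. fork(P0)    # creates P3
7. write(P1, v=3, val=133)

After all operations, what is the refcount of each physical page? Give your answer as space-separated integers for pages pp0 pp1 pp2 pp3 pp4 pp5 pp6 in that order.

Answer: 4 3 4 2 1 1 1

Derivation:
Op 1: fork(P0) -> P1. 4 ppages; refcounts: pp0:2 pp1:2 pp2:2 pp3:2
Op 2: fork(P1) -> P2. 4 ppages; refcounts: pp0:3 pp1:3 pp2:3 pp3:3
Op 3: read(P2, v2) -> 13. No state change.
Op 4: write(P2, v1, 112). refcount(pp1)=3>1 -> COPY to pp4. 5 ppages; refcounts: pp0:3 pp1:2 pp2:3 pp3:3 pp4:1
Op 5: write(P2, v3, 114). refcount(pp3)=3>1 -> COPY to pp5. 6 ppages; refcounts: pp0:3 pp1:2 pp2:3 pp3:2 pp4:1 pp5:1
Op 6: fork(P0) -> P3. 6 ppages; refcounts: pp0:4 pp1:3 pp2:4 pp3:3 pp4:1 pp5:1
Op 7: write(P1, v3, 133). refcount(pp3)=3>1 -> COPY to pp6. 7 ppages; refcounts: pp0:4 pp1:3 pp2:4 pp3:2 pp4:1 pp5:1 pp6:1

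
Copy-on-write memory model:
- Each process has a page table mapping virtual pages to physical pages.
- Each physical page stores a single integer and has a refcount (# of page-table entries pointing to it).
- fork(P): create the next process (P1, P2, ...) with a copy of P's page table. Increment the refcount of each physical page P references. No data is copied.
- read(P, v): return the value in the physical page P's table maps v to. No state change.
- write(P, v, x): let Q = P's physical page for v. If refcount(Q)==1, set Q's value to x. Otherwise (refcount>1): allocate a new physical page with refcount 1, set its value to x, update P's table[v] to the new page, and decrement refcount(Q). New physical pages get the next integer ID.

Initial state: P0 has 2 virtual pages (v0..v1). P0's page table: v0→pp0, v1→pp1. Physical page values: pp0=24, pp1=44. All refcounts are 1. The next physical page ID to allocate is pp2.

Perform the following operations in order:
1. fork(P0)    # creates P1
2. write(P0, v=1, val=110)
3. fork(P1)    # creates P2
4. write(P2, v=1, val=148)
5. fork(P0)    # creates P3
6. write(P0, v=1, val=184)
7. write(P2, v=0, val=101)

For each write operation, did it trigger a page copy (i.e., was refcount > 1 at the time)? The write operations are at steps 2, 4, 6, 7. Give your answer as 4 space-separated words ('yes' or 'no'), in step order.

Op 1: fork(P0) -> P1. 2 ppages; refcounts: pp0:2 pp1:2
Op 2: write(P0, v1, 110). refcount(pp1)=2>1 -> COPY to pp2. 3 ppages; refcounts: pp0:2 pp1:1 pp2:1
Op 3: fork(P1) -> P2. 3 ppages; refcounts: pp0:3 pp1:2 pp2:1
Op 4: write(P2, v1, 148). refcount(pp1)=2>1 -> COPY to pp3. 4 ppages; refcounts: pp0:3 pp1:1 pp2:1 pp3:1
Op 5: fork(P0) -> P3. 4 ppages; refcounts: pp0:4 pp1:1 pp2:2 pp3:1
Op 6: write(P0, v1, 184). refcount(pp2)=2>1 -> COPY to pp4. 5 ppages; refcounts: pp0:4 pp1:1 pp2:1 pp3:1 pp4:1
Op 7: write(P2, v0, 101). refcount(pp0)=4>1 -> COPY to pp5. 6 ppages; refcounts: pp0:3 pp1:1 pp2:1 pp3:1 pp4:1 pp5:1

yes yes yes yes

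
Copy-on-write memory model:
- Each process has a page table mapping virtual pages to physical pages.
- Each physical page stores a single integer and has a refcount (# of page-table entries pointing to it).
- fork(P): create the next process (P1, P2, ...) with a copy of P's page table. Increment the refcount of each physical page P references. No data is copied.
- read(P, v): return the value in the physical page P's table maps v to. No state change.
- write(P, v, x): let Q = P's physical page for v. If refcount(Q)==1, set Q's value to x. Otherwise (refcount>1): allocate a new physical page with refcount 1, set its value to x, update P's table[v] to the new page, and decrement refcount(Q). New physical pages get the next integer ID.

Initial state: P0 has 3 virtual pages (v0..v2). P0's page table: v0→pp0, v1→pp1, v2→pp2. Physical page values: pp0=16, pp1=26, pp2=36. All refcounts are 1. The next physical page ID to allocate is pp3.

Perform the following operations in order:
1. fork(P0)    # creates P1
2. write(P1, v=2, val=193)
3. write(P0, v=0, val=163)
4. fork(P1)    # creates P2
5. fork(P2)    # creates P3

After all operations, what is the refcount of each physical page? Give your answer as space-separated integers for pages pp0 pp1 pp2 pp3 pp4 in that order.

Answer: 3 4 1 3 1

Derivation:
Op 1: fork(P0) -> P1. 3 ppages; refcounts: pp0:2 pp1:2 pp2:2
Op 2: write(P1, v2, 193). refcount(pp2)=2>1 -> COPY to pp3. 4 ppages; refcounts: pp0:2 pp1:2 pp2:1 pp3:1
Op 3: write(P0, v0, 163). refcount(pp0)=2>1 -> COPY to pp4. 5 ppages; refcounts: pp0:1 pp1:2 pp2:1 pp3:1 pp4:1
Op 4: fork(P1) -> P2. 5 ppages; refcounts: pp0:2 pp1:3 pp2:1 pp3:2 pp4:1
Op 5: fork(P2) -> P3. 5 ppages; refcounts: pp0:3 pp1:4 pp2:1 pp3:3 pp4:1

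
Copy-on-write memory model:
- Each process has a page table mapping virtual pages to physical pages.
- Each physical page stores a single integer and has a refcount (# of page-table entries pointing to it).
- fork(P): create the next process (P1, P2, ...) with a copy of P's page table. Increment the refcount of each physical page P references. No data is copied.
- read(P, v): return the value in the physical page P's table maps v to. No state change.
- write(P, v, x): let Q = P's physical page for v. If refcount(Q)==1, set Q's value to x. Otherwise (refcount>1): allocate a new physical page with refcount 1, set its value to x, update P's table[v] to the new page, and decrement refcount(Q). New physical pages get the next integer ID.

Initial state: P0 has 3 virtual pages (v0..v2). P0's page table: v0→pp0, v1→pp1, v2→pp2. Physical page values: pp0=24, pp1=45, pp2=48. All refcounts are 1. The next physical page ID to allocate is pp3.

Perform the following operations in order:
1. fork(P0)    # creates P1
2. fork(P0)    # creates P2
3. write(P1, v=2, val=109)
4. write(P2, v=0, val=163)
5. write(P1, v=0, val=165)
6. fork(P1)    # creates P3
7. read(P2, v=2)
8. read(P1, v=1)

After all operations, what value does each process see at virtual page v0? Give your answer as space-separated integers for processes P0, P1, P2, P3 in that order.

Answer: 24 165 163 165

Derivation:
Op 1: fork(P0) -> P1. 3 ppages; refcounts: pp0:2 pp1:2 pp2:2
Op 2: fork(P0) -> P2. 3 ppages; refcounts: pp0:3 pp1:3 pp2:3
Op 3: write(P1, v2, 109). refcount(pp2)=3>1 -> COPY to pp3. 4 ppages; refcounts: pp0:3 pp1:3 pp2:2 pp3:1
Op 4: write(P2, v0, 163). refcount(pp0)=3>1 -> COPY to pp4. 5 ppages; refcounts: pp0:2 pp1:3 pp2:2 pp3:1 pp4:1
Op 5: write(P1, v0, 165). refcount(pp0)=2>1 -> COPY to pp5. 6 ppages; refcounts: pp0:1 pp1:3 pp2:2 pp3:1 pp4:1 pp5:1
Op 6: fork(P1) -> P3. 6 ppages; refcounts: pp0:1 pp1:4 pp2:2 pp3:2 pp4:1 pp5:2
Op 7: read(P2, v2) -> 48. No state change.
Op 8: read(P1, v1) -> 45. No state change.
P0: v0 -> pp0 = 24
P1: v0 -> pp5 = 165
P2: v0 -> pp4 = 163
P3: v0 -> pp5 = 165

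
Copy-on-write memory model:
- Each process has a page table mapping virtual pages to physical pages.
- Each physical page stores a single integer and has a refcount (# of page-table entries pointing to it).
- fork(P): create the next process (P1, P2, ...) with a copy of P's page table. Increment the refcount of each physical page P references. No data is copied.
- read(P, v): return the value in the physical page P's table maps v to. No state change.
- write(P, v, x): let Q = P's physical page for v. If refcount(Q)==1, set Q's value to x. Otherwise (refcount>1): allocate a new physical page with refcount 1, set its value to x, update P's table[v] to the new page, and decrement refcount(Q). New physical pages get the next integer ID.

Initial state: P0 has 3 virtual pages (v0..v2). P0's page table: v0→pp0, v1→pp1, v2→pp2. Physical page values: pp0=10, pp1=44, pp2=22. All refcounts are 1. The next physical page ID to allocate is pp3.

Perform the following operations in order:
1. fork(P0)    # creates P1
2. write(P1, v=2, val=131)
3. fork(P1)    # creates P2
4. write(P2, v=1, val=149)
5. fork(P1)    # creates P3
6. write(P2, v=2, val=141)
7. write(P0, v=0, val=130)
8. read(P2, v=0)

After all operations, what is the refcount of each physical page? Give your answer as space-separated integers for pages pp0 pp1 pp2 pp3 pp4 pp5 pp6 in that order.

Op 1: fork(P0) -> P1. 3 ppages; refcounts: pp0:2 pp1:2 pp2:2
Op 2: write(P1, v2, 131). refcount(pp2)=2>1 -> COPY to pp3. 4 ppages; refcounts: pp0:2 pp1:2 pp2:1 pp3:1
Op 3: fork(P1) -> P2. 4 ppages; refcounts: pp0:3 pp1:3 pp2:1 pp3:2
Op 4: write(P2, v1, 149). refcount(pp1)=3>1 -> COPY to pp4. 5 ppages; refcounts: pp0:3 pp1:2 pp2:1 pp3:2 pp4:1
Op 5: fork(P1) -> P3. 5 ppages; refcounts: pp0:4 pp1:3 pp2:1 pp3:3 pp4:1
Op 6: write(P2, v2, 141). refcount(pp3)=3>1 -> COPY to pp5. 6 ppages; refcounts: pp0:4 pp1:3 pp2:1 pp3:2 pp4:1 pp5:1
Op 7: write(P0, v0, 130). refcount(pp0)=4>1 -> COPY to pp6. 7 ppages; refcounts: pp0:3 pp1:3 pp2:1 pp3:2 pp4:1 pp5:1 pp6:1
Op 8: read(P2, v0) -> 10. No state change.

Answer: 3 3 1 2 1 1 1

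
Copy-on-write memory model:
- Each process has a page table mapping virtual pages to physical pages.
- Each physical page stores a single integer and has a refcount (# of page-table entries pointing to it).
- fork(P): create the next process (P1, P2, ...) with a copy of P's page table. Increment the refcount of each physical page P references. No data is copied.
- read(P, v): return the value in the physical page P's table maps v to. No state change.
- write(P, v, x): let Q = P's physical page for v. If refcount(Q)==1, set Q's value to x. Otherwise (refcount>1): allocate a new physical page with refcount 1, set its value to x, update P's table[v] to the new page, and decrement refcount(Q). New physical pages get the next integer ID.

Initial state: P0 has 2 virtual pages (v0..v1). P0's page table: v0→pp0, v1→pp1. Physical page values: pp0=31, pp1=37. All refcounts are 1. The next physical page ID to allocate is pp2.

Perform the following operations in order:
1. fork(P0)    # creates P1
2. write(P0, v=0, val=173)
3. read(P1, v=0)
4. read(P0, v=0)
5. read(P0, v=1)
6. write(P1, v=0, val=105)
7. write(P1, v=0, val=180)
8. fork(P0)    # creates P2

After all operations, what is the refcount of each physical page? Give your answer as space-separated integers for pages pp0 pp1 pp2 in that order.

Answer: 1 3 2

Derivation:
Op 1: fork(P0) -> P1. 2 ppages; refcounts: pp0:2 pp1:2
Op 2: write(P0, v0, 173). refcount(pp0)=2>1 -> COPY to pp2. 3 ppages; refcounts: pp0:1 pp1:2 pp2:1
Op 3: read(P1, v0) -> 31. No state change.
Op 4: read(P0, v0) -> 173. No state change.
Op 5: read(P0, v1) -> 37. No state change.
Op 6: write(P1, v0, 105). refcount(pp0)=1 -> write in place. 3 ppages; refcounts: pp0:1 pp1:2 pp2:1
Op 7: write(P1, v0, 180). refcount(pp0)=1 -> write in place. 3 ppages; refcounts: pp0:1 pp1:2 pp2:1
Op 8: fork(P0) -> P2. 3 ppages; refcounts: pp0:1 pp1:3 pp2:2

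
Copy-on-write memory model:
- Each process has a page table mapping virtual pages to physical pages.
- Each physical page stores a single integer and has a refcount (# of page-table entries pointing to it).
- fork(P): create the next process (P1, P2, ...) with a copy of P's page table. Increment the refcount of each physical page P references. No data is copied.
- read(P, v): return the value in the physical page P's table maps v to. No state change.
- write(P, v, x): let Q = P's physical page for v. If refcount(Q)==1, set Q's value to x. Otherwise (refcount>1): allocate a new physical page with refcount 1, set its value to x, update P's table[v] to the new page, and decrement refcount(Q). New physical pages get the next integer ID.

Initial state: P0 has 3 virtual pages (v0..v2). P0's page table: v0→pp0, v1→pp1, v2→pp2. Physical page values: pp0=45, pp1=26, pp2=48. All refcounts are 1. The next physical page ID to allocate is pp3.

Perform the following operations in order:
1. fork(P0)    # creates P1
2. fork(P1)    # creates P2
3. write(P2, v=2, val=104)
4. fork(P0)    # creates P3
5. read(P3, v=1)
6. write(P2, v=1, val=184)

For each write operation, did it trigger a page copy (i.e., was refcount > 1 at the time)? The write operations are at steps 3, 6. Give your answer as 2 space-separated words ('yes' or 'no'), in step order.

Op 1: fork(P0) -> P1. 3 ppages; refcounts: pp0:2 pp1:2 pp2:2
Op 2: fork(P1) -> P2. 3 ppages; refcounts: pp0:3 pp1:3 pp2:3
Op 3: write(P2, v2, 104). refcount(pp2)=3>1 -> COPY to pp3. 4 ppages; refcounts: pp0:3 pp1:3 pp2:2 pp3:1
Op 4: fork(P0) -> P3. 4 ppages; refcounts: pp0:4 pp1:4 pp2:3 pp3:1
Op 5: read(P3, v1) -> 26. No state change.
Op 6: write(P2, v1, 184). refcount(pp1)=4>1 -> COPY to pp4. 5 ppages; refcounts: pp0:4 pp1:3 pp2:3 pp3:1 pp4:1

yes yes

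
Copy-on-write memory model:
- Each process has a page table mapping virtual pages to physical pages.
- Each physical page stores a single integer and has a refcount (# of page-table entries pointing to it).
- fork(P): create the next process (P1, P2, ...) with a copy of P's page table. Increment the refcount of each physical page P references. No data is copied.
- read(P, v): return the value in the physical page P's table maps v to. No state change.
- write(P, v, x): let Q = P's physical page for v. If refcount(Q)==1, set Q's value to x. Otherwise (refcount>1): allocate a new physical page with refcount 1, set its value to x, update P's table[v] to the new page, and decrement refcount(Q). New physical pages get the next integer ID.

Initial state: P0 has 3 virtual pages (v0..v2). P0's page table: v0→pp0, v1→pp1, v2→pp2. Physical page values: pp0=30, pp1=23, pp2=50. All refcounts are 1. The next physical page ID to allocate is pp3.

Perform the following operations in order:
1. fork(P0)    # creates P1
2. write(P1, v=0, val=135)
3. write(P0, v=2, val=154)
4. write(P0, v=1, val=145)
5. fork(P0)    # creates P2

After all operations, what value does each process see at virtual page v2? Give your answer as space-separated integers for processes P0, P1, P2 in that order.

Op 1: fork(P0) -> P1. 3 ppages; refcounts: pp0:2 pp1:2 pp2:2
Op 2: write(P1, v0, 135). refcount(pp0)=2>1 -> COPY to pp3. 4 ppages; refcounts: pp0:1 pp1:2 pp2:2 pp3:1
Op 3: write(P0, v2, 154). refcount(pp2)=2>1 -> COPY to pp4. 5 ppages; refcounts: pp0:1 pp1:2 pp2:1 pp3:1 pp4:1
Op 4: write(P0, v1, 145). refcount(pp1)=2>1 -> COPY to pp5. 6 ppages; refcounts: pp0:1 pp1:1 pp2:1 pp3:1 pp4:1 pp5:1
Op 5: fork(P0) -> P2. 6 ppages; refcounts: pp0:2 pp1:1 pp2:1 pp3:1 pp4:2 pp5:2
P0: v2 -> pp4 = 154
P1: v2 -> pp2 = 50
P2: v2 -> pp4 = 154

Answer: 154 50 154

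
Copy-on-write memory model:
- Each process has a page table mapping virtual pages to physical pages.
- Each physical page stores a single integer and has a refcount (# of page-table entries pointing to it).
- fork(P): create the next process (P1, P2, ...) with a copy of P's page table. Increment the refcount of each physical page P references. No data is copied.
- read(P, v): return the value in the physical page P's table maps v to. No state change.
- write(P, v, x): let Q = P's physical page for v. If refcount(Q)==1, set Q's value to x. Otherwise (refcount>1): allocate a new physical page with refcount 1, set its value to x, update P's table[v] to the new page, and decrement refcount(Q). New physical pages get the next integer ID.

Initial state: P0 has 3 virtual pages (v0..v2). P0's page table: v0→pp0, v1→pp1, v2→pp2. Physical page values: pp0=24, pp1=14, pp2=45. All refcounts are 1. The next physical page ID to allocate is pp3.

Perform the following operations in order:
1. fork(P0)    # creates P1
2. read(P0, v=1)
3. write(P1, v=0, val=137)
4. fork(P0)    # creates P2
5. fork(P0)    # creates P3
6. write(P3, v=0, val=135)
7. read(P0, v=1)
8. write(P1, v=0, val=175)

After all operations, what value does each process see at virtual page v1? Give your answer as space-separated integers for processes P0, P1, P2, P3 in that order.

Answer: 14 14 14 14

Derivation:
Op 1: fork(P0) -> P1. 3 ppages; refcounts: pp0:2 pp1:2 pp2:2
Op 2: read(P0, v1) -> 14. No state change.
Op 3: write(P1, v0, 137). refcount(pp0)=2>1 -> COPY to pp3. 4 ppages; refcounts: pp0:1 pp1:2 pp2:2 pp3:1
Op 4: fork(P0) -> P2. 4 ppages; refcounts: pp0:2 pp1:3 pp2:3 pp3:1
Op 5: fork(P0) -> P3. 4 ppages; refcounts: pp0:3 pp1:4 pp2:4 pp3:1
Op 6: write(P3, v0, 135). refcount(pp0)=3>1 -> COPY to pp4. 5 ppages; refcounts: pp0:2 pp1:4 pp2:4 pp3:1 pp4:1
Op 7: read(P0, v1) -> 14. No state change.
Op 8: write(P1, v0, 175). refcount(pp3)=1 -> write in place. 5 ppages; refcounts: pp0:2 pp1:4 pp2:4 pp3:1 pp4:1
P0: v1 -> pp1 = 14
P1: v1 -> pp1 = 14
P2: v1 -> pp1 = 14
P3: v1 -> pp1 = 14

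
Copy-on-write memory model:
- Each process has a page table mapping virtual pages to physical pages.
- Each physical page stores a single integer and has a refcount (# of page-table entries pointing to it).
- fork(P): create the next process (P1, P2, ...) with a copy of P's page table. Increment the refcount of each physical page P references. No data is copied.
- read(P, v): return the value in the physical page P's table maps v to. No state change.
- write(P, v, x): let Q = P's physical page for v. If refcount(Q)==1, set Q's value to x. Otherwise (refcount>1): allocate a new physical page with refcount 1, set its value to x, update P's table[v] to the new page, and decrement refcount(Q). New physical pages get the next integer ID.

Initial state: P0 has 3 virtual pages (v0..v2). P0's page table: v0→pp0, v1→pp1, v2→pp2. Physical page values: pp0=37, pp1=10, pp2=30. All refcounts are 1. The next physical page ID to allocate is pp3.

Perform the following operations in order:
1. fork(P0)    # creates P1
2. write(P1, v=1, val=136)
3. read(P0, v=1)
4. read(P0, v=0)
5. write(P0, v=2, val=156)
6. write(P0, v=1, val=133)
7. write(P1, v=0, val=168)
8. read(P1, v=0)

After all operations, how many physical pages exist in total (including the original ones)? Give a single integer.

Answer: 6

Derivation:
Op 1: fork(P0) -> P1. 3 ppages; refcounts: pp0:2 pp1:2 pp2:2
Op 2: write(P1, v1, 136). refcount(pp1)=2>1 -> COPY to pp3. 4 ppages; refcounts: pp0:2 pp1:1 pp2:2 pp3:1
Op 3: read(P0, v1) -> 10. No state change.
Op 4: read(P0, v0) -> 37. No state change.
Op 5: write(P0, v2, 156). refcount(pp2)=2>1 -> COPY to pp4. 5 ppages; refcounts: pp0:2 pp1:1 pp2:1 pp3:1 pp4:1
Op 6: write(P0, v1, 133). refcount(pp1)=1 -> write in place. 5 ppages; refcounts: pp0:2 pp1:1 pp2:1 pp3:1 pp4:1
Op 7: write(P1, v0, 168). refcount(pp0)=2>1 -> COPY to pp5. 6 ppages; refcounts: pp0:1 pp1:1 pp2:1 pp3:1 pp4:1 pp5:1
Op 8: read(P1, v0) -> 168. No state change.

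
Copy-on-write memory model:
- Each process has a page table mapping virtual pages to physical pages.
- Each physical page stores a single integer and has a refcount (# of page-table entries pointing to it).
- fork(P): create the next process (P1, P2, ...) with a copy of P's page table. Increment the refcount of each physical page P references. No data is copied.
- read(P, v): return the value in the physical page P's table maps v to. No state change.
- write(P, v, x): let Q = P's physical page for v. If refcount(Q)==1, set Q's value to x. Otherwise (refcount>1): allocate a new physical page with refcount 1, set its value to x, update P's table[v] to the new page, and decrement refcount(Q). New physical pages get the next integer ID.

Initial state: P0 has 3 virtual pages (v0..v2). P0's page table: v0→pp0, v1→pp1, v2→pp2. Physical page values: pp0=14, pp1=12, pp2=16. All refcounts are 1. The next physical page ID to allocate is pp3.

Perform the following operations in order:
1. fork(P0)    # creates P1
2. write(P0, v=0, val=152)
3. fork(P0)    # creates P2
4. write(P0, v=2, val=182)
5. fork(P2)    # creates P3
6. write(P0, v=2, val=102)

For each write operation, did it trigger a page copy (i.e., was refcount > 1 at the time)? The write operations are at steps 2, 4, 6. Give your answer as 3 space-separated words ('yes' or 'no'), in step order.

Op 1: fork(P0) -> P1. 3 ppages; refcounts: pp0:2 pp1:2 pp2:2
Op 2: write(P0, v0, 152). refcount(pp0)=2>1 -> COPY to pp3. 4 ppages; refcounts: pp0:1 pp1:2 pp2:2 pp3:1
Op 3: fork(P0) -> P2. 4 ppages; refcounts: pp0:1 pp1:3 pp2:3 pp3:2
Op 4: write(P0, v2, 182). refcount(pp2)=3>1 -> COPY to pp4. 5 ppages; refcounts: pp0:1 pp1:3 pp2:2 pp3:2 pp4:1
Op 5: fork(P2) -> P3. 5 ppages; refcounts: pp0:1 pp1:4 pp2:3 pp3:3 pp4:1
Op 6: write(P0, v2, 102). refcount(pp4)=1 -> write in place. 5 ppages; refcounts: pp0:1 pp1:4 pp2:3 pp3:3 pp4:1

yes yes no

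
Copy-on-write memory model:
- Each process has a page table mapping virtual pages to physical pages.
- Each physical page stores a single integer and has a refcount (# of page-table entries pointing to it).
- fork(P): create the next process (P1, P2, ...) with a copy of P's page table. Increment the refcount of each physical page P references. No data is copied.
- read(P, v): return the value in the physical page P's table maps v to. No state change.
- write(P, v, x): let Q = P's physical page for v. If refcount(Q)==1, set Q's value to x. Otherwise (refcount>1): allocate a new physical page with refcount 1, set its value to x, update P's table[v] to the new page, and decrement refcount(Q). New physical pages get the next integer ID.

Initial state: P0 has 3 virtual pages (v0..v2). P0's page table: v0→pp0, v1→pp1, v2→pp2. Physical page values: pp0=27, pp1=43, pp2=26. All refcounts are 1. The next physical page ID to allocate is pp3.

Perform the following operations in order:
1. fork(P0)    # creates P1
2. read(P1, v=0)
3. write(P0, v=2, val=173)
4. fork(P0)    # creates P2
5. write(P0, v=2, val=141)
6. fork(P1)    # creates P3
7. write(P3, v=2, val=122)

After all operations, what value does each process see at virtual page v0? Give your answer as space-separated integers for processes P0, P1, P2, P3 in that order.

Op 1: fork(P0) -> P1. 3 ppages; refcounts: pp0:2 pp1:2 pp2:2
Op 2: read(P1, v0) -> 27. No state change.
Op 3: write(P0, v2, 173). refcount(pp2)=2>1 -> COPY to pp3. 4 ppages; refcounts: pp0:2 pp1:2 pp2:1 pp3:1
Op 4: fork(P0) -> P2. 4 ppages; refcounts: pp0:3 pp1:3 pp2:1 pp3:2
Op 5: write(P0, v2, 141). refcount(pp3)=2>1 -> COPY to pp4. 5 ppages; refcounts: pp0:3 pp1:3 pp2:1 pp3:1 pp4:1
Op 6: fork(P1) -> P3. 5 ppages; refcounts: pp0:4 pp1:4 pp2:2 pp3:1 pp4:1
Op 7: write(P3, v2, 122). refcount(pp2)=2>1 -> COPY to pp5. 6 ppages; refcounts: pp0:4 pp1:4 pp2:1 pp3:1 pp4:1 pp5:1
P0: v0 -> pp0 = 27
P1: v0 -> pp0 = 27
P2: v0 -> pp0 = 27
P3: v0 -> pp0 = 27

Answer: 27 27 27 27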